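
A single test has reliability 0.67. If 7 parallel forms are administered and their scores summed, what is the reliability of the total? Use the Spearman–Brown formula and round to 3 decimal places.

0.934

ρ_k = kρ / (1 + (k−1)ρ) = 7·0.67 / (1 + 6·0.67) = 4.690 / 5.020 = 0.934.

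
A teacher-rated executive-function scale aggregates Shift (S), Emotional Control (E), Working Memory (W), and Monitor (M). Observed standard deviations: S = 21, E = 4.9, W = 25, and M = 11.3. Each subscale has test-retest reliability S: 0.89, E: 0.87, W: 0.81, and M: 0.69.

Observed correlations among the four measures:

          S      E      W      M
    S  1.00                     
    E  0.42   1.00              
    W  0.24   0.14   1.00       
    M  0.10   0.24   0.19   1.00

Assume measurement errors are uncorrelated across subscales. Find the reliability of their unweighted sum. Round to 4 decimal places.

0.8815

Var(S+E+W+M) = 21² + 4.9² + 25² + 11.3² + 2·[21·4.9·0.42 + 21·25·0.24 + 21·11.3·0.10 + 4.9·25·0.14 + 4.9·11.3·0.24 + 25·11.3·0.19] = 1217.7 + 554.124 = 1771.82.
With uncorrelated errors the cross-covariances are all true-score covariance, so they carry over unchanged; only the diagonal terms shrink to ρᵢσᵢ².
True-score variance = [21²·0.89 + 4.9²·0.87 + 25²·0.81 + 11.3²·0.69] + 554.124 = 1007.73 + 554.124 = 1561.86.
Reliability = 1561.86 / 1771.82 = 0.8815.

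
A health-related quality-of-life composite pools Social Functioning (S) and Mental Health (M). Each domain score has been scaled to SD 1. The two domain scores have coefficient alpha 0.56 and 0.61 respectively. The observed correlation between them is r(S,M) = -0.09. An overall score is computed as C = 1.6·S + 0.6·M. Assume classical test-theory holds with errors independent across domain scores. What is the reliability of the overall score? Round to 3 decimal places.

Var(C) = 1.6² + 0.6² + 2·[0.96·(-0.09)] = 2.92 − 0.1728 = 2.7472.
Because errors are independent across components, Cov(Tᵢ,Tⱼ) = Cov(Xᵢ,Xⱼ); the off-diagonal part of the true-score variance is the same as above.
True-score variance = [1.6²·0.56 + 0.6²·0.61] − 0.1728 = 1.6532 − 0.1728 = 1.4804.
Reliability = 1.4804 / 2.7472 = 0.539.

0.539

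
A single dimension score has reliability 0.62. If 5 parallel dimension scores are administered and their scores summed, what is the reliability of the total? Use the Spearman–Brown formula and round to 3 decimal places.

0.891

ρ_k = kρ / (1 + (k−1)ρ) = 5·0.62 / (1 + 4·0.62) = 3.100 / 3.480 = 0.891.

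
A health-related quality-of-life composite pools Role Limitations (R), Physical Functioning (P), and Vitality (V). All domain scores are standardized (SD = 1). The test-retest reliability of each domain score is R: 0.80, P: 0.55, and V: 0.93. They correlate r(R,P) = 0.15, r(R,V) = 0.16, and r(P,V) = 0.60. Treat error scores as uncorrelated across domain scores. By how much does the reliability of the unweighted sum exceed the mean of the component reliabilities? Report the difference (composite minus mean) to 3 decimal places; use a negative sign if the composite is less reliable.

Var(sum) = 3 + 1.82 = 4.82; true-score variance = 2.28 + 1.82 = 4.1; composite reliability = 0.8506.
Mean component reliability = 0.7600.
Difference = 0.8506 − 0.7600 = 0.091.

0.091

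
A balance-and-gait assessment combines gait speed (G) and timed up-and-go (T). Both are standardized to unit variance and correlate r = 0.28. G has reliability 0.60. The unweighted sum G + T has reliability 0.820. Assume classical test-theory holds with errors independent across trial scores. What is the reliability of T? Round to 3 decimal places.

Var(G+T) = 2 + 2·0.28 = 2.560.
True-score variance = ρ_G + ρ_T + 2·0.28, so 0.820 = (0.60 + ρ_T + 0.56) / 2.560.
ρ_T = 0.820·2.560 − 0.60 − 0.56 = 0.939.

0.939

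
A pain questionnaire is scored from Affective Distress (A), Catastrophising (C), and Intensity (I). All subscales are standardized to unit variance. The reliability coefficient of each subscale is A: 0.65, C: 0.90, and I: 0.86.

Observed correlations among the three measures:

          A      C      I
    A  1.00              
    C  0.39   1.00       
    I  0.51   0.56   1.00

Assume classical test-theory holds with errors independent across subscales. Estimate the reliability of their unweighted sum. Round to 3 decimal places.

0.900

Var(A+C+I) = 3 + 2·[0.39 + 0.51 + 0.56] = 3 + 2.92 = 5.92.
With uncorrelated errors the cross-covariances are all true-score covariance, so they carry over unchanged; only the diagonal terms shrink to ρᵢσᵢ².
True-score variance = [0.65 + 0.90 + 0.86] + 2.92 = 2.41 + 2.92 = 5.33.
Reliability = 5.33 / 5.92 = 0.900.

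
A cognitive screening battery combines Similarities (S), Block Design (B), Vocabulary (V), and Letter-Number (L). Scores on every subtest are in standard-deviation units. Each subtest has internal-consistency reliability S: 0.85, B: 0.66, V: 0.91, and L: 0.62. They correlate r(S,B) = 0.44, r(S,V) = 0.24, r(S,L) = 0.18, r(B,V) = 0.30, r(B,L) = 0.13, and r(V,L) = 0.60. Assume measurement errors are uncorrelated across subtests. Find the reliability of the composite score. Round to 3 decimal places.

Var(S+B+V+L) = 4 + 2·[0.44 + 0.24 + 0.18 + 0.30 + 0.13 + 0.60] = 4 + 3.78 = 7.78.
Under uncorrelated errors the observed covariances equal the true-score covariances, so only the own-variance terms attenuate.
True-score variance = [0.85 + 0.66 + 0.91 + 0.62] + 3.78 = 3.04 + 3.78 = 6.82.
Reliability = 6.82 / 7.78 = 0.877.

0.877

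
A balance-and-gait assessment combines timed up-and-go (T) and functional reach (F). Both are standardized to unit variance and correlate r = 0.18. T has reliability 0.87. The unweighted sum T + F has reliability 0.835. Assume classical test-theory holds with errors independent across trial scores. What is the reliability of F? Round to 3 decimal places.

0.741

Var(T+F) = 2 + 2·0.18 = 2.360.
True-score variance = ρ_T + ρ_F + 2·0.18, so 0.835 = (0.87 + ρ_F + 0.36) / 2.360.
ρ_F = 0.835·2.360 − 0.87 − 0.36 = 0.741.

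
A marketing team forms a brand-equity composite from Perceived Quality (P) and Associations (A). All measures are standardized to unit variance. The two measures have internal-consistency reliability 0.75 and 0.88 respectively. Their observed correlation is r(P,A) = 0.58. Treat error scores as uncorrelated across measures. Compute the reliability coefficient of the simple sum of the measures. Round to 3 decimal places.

0.883

Var(P+A) = 2 + 2·[0.58] = 2 + 1.16 = 3.16.
Under uncorrelated errors the observed covariances equal the true-score covariances, so only the own-variance terms attenuate.
True-score variance = [0.75 + 0.88] + 1.16 = 1.63 + 1.16 = 2.79.
Reliability = 2.79 / 3.16 = 0.883.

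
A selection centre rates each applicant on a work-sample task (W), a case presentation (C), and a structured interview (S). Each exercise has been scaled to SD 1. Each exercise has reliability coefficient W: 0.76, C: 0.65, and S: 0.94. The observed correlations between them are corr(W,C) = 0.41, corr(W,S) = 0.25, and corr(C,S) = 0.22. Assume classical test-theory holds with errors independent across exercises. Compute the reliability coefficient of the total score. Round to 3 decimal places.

0.863

Var(W+C+S) = 3 + 2·[0.41 + 0.25 + 0.22] = 3 + 1.76 = 4.76.
With uncorrelated errors the cross-covariances are all true-score covariance, so they carry over unchanged; only the diagonal terms shrink to ρᵢσᵢ².
True-score variance = [0.76 + 0.65 + 0.94] + 1.76 = 2.35 + 1.76 = 4.11.
Reliability = 4.11 / 4.76 = 0.863.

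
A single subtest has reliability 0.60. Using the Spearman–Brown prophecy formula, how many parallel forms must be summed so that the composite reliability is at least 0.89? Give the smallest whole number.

6

k ≥ ρ*(1−ρ₁)/(ρ₁(1−ρ*)) = 0.89·0.40 / (0.60·0.11) = 5.394.
Smallest integer k = 6.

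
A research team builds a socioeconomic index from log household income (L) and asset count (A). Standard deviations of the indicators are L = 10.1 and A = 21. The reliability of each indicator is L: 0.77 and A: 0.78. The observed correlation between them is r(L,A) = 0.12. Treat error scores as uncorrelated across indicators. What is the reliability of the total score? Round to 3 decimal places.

Var(L+A) = 10.1² + 21² + 2·[10.1·21·0.12] = 543.01 + 50.904 = 593.914.
With uncorrelated errors the cross-covariances are all true-score covariance, so they carry over unchanged; only the diagonal terms shrink to ρᵢσᵢ².
True-score variance = [10.1²·0.77 + 21²·0.78] + 50.904 = 422.528 + 50.904 = 473.432.
Reliability = 473.432 / 593.914 = 0.797.

0.797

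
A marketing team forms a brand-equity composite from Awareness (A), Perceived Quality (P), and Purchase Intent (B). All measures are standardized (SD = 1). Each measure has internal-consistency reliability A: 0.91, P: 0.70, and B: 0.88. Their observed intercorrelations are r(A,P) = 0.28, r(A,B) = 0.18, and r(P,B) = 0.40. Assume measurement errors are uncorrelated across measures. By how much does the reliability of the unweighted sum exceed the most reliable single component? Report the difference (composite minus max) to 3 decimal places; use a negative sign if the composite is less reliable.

Var(sum) = 3 + 1.72 = 4.72; true-score variance = 2.49 + 1.72 = 4.21; composite reliability = 0.8919.
Max component reliability = 0.9100.
Difference = 0.8919 − 0.9100 = -0.018.

-0.018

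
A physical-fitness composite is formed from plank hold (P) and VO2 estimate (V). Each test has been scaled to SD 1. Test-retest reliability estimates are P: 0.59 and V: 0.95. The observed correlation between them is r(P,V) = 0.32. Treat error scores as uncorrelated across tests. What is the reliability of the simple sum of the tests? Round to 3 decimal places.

0.826

Var(P+V) = 2 + 2·[0.32] = 2 + 0.64 = 2.64.
Because errors are independent across components, Cov(Tᵢ,Tⱼ) = Cov(Xᵢ,Xⱼ); the off-diagonal part of the true-score variance is the same as above.
True-score variance = [0.59 + 0.95] + 0.64 = 1.54 + 0.64 = 2.18.
Reliability = 2.18 / 2.64 = 0.826.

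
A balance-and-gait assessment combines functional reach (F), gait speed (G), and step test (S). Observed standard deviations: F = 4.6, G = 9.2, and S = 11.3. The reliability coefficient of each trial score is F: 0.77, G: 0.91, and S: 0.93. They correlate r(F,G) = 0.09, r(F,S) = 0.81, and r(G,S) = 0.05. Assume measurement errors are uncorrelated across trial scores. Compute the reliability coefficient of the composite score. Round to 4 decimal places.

0.9362

Var(F+G+S) = 4.6² + 9.2² + 11.3² + 2·[4.6·9.2·0.09 + 4.6·11.3·0.81 + 9.2·11.3·0.05] = 233.49 + 102.221 = 335.711.
Under uncorrelated errors the observed covariances equal the true-score covariances, so only the own-variance terms attenuate.
True-score variance = [4.6²·0.77 + 9.2²·0.91 + 11.3²·0.93] + 102.221 = 212.067 + 102.221 = 314.288.
Reliability = 314.288 / 335.711 = 0.9362.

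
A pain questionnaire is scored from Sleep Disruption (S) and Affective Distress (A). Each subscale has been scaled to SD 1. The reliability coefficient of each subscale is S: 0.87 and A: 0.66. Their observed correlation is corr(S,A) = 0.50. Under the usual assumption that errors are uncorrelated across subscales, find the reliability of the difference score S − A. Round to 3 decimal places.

0.530

Var(S−A) = 1 + 1 − 2·0.50 = 2 − 1 = 1.
Under uncorrelated errors the observed covariances equal the true-score covariances, so only the own-variance terms attenuate.
True-score variance = [0.87 + 0.66] − 1 = 1.53 − 1 = 0.53.
Reliability = 0.53 / 1 = 0.530.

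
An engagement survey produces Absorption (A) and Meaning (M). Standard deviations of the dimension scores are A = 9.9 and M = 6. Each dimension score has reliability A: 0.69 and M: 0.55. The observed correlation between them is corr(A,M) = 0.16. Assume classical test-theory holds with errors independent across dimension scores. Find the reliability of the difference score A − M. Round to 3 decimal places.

0.595

Var(A−M) = 9.9² + 6² − 2·9.9·6·0.16 = 134.01 − 19.008 = 115.002.
Because errors are independent across components, Cov(Tᵢ,Tⱼ) = Cov(Xᵢ,Xⱼ); the off-diagonal part of the true-score variance is the same as above.
True-score variance = [9.9²·0.69 + 6²·0.55] − 19.008 = 87.4269 − 19.008 = 68.4189.
Reliability = 68.4189 / 115.002 = 0.595.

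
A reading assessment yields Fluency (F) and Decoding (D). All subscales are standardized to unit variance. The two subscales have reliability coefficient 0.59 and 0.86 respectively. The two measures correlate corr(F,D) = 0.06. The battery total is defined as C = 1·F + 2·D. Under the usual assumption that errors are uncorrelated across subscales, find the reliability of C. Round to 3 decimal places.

0.815

Var(C) = 1 + 2² + 2·[2·0.06] = 5 + 0.24 = 5.24.
With uncorrelated errors the cross-covariances are all true-score covariance, so they carry over unchanged; only the diagonal terms shrink to ρᵢσᵢ².
True-score variance = [0.59 + 2²·0.86] + 0.24 = 4.03 + 0.24 = 4.27.
Reliability = 4.27 / 5.24 = 0.815.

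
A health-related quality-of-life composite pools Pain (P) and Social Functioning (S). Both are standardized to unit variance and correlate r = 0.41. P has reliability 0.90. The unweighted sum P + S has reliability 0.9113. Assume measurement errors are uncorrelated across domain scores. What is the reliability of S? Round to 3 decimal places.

0.850

Var(P+S) = 2 + 2·0.41 = 2.820.
True-score variance = ρ_P + ρ_S + 2·0.41, so 0.9113 = (0.90 + ρ_S + 0.82) / 2.820.
ρ_S = 0.9113·2.820 − 0.90 − 0.82 = 0.850.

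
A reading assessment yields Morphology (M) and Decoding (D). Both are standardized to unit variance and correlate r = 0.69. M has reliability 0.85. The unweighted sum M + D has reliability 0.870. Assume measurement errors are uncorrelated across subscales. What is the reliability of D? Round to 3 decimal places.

Var(M+D) = 2 + 2·0.69 = 3.380.
True-score variance = ρ_M + ρ_D + 2·0.69, so 0.870 = (0.85 + ρ_D + 1.38) / 3.380.
ρ_D = 0.870·3.380 − 0.85 − 1.38 = 0.711.

0.711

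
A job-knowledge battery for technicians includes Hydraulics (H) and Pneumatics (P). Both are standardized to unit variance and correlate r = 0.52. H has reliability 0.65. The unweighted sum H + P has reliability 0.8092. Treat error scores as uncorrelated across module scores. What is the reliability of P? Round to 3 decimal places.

0.770

Var(H+P) = 2 + 2·0.52 = 3.040.
True-score variance = ρ_H + ρ_P + 2·0.52, so 0.8092 = (0.65 + ρ_P + 1.04) / 3.040.
ρ_P = 0.8092·3.040 − 0.65 − 1.04 = 0.770.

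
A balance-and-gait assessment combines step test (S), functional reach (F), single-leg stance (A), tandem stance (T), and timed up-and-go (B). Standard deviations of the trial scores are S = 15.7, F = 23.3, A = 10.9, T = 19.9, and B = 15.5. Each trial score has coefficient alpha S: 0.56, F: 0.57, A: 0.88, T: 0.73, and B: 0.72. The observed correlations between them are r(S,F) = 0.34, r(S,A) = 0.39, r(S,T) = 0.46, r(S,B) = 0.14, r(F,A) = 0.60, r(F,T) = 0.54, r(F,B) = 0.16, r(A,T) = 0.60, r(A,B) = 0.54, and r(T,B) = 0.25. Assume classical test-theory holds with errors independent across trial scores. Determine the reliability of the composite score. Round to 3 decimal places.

Var(S+F+A+T+B) = 15.7² + 23.3² + 10.9² + 19.9² + 15.5² + 2·[15.7·23.3·0.34 + 15.7·10.9·0.39 + 15.7·19.9·0.46 + 15.7·15.5·0.14 + 23.3·10.9·0.60 + 23.3·19.9·0.54 + 23.3·15.5·0.16 + 10.9·19.9·0.60 + 10.9·15.5·0.54 + 19.9·15.5·0.25] = 1544.45 + 2255.88 = 3800.33.
Under uncorrelated errors the observed covariances equal the true-score covariances, so only the own-variance terms attenuate.
True-score variance = [15.7²·0.56 + 23.3²·0.57 + 10.9²·0.88 + 19.9²·0.73 + 15.5²·0.72] + 2255.88 = 1014.1 + 2255.88 = 3269.99.
Reliability = 3269.99 / 3800.33 = 0.860.

0.860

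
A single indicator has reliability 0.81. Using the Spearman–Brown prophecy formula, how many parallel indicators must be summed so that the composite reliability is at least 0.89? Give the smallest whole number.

2

k ≥ ρ*(1−ρ₁)/(ρ₁(1−ρ*)) = 0.89·0.19 / (0.81·0.11) = 1.898.
Smallest integer k = 2.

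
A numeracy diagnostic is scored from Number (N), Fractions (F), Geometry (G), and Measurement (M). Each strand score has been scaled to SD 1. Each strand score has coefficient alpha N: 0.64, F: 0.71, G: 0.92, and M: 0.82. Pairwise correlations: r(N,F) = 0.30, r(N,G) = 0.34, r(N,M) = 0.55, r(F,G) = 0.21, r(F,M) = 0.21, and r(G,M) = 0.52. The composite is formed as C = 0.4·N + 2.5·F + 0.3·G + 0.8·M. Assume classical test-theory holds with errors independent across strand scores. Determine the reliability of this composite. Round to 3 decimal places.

Var(C) = 0.4² + 2.5² + 0.3² + 0.8² + 2·[0.30 + 0.12·0.34 + 0.32·0.55 + 0.75·0.21 + 2·0.21 + 0.24·0.52] = 7.14 + 2.4382 = 9.5782.
With uncorrelated errors the cross-covariances are all true-score covariance, so they carry over unchanged; only the diagonal terms shrink to ρᵢσᵢ².
True-score variance = [0.4²·0.64 + 2.5²·0.71 + 0.3²·0.92 + 0.8²·0.82] + 2.4382 = 5.1475 + 2.4382 = 7.5857.
Reliability = 7.5857 / 9.5782 = 0.792.

0.792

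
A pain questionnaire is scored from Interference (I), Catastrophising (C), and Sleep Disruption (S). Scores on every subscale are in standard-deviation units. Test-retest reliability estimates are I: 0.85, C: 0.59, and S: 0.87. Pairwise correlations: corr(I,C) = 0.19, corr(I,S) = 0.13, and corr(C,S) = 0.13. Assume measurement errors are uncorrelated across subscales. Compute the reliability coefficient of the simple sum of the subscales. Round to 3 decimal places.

Var(I+C+S) = 3 + 2·[0.19 + 0.13 + 0.13] = 3 + 0.9 = 3.9.
Under uncorrelated errors the observed covariances equal the true-score covariances, so only the own-variance terms attenuate.
True-score variance = [0.85 + 0.59 + 0.87] + 0.9 = 2.31 + 0.9 = 3.21.
Reliability = 3.21 / 3.9 = 0.823.

0.823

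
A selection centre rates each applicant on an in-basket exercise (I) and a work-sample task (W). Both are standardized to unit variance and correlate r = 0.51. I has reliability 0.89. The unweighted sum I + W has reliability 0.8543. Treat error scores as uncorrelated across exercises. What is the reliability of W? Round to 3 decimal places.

0.670

Var(I+W) = 2 + 2·0.51 = 3.020.
True-score variance = ρ_I + ρ_W + 2·0.51, so 0.8543 = (0.89 + ρ_W + 1.02) / 3.020.
ρ_W = 0.8543·3.020 − 0.89 − 1.02 = 0.670.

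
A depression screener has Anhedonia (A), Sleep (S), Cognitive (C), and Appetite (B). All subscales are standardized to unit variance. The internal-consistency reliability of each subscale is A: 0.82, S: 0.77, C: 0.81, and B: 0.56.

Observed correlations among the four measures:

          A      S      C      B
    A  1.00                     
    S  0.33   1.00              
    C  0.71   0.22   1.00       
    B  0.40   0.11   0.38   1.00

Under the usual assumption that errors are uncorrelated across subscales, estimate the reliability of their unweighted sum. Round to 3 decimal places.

0.875

Var(A+S+C+B) = 4 + 2·[0.33 + 0.71 + 0.40 + 0.22 + 0.11 + 0.38] = 4 + 4.3 = 8.3.
Under uncorrelated errors the observed covariances equal the true-score covariances, so only the own-variance terms attenuate.
True-score variance = [0.82 + 0.77 + 0.81 + 0.56] + 4.3 = 2.96 + 4.3 = 7.26.
Reliability = 7.26 / 8.3 = 0.875.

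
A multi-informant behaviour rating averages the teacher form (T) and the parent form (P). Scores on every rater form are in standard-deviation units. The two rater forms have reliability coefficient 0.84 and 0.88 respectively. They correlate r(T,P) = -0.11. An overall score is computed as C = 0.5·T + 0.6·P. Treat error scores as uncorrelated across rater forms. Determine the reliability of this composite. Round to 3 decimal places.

Var(C) = 0.5² + 0.6² + 2·[0.3·(-0.11)] = 0.61 − 0.066 = 0.544.
Because errors are independent across components, Cov(Tᵢ,Tⱼ) = Cov(Xᵢ,Xⱼ); the off-diagonal part of the true-score variance is the same as above.
True-score variance = [0.5²·0.84 + 0.6²·0.88] − 0.066 = 0.5268 − 0.066 = 0.4608.
Reliability = 0.4608 / 0.544 = 0.847.

0.847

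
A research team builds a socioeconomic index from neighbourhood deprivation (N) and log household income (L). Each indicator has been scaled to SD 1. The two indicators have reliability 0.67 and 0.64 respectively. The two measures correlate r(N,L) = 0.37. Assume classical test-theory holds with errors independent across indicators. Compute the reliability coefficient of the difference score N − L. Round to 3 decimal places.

0.452

Var(N−L) = 1 + 1 − 2·0.37 = 2 − 0.74 = 1.26.
Under uncorrelated errors the observed covariances equal the true-score covariances, so only the own-variance terms attenuate.
True-score variance = [0.67 + 0.64] − 0.74 = 1.31 − 0.74 = 0.57.
Reliability = 0.57 / 1.26 = 0.452.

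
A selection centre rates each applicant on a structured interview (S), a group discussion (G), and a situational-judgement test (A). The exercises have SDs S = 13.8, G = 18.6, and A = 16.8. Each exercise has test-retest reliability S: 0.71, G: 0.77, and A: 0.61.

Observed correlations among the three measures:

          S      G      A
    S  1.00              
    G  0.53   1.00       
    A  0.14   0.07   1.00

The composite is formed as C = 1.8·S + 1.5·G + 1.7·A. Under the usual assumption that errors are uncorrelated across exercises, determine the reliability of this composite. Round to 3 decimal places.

0.792

Var(C) = 1.8²·13.8² + 1.5²·18.6² + 1.7²·16.8² + 2·[2.7·13.8·18.6·0.53 + 3.06·13.8·16.8·0.14 + 2.55·18.6·16.8·0.07] = 2211.11 + 1044.81 = 3255.92.
Under uncorrelated errors the observed covariances equal the true-score covariances, so only the own-variance terms attenuate.
True-score variance = [1.8²·13.8²·0.71 + 1.5²·18.6²·0.77 + 1.7²·16.8²·0.61] + 1044.81 = 1535.02 + 1044.81 = 2579.84.
Reliability = 2579.84 / 3255.92 = 0.792.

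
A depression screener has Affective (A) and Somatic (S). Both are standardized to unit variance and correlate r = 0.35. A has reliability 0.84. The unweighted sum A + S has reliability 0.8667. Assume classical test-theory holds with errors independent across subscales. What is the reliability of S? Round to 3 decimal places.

Var(A+S) = 2 + 2·0.35 = 2.700.
True-score variance = ρ_A + ρ_S + 2·0.35, so 0.8667 = (0.84 + ρ_S + 0.70) / 2.700.
ρ_S = 0.8667·2.700 − 0.84 − 0.70 = 0.800.

0.800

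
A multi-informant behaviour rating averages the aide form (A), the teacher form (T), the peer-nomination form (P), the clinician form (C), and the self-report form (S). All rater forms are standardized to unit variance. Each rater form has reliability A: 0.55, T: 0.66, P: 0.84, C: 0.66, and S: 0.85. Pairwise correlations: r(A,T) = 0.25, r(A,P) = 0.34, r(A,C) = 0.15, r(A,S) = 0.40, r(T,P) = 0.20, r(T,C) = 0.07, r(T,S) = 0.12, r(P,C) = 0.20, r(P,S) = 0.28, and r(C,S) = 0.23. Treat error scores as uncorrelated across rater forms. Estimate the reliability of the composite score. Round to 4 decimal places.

0.8481

Var(A+T+P+C+S) = 5 + 2·[0.25 + 0.34 + 0.15 + 0.40 + 0.20 + 0.07 + 0.12 + 0.20 + 0.28 + 0.23] = 5 + 4.48 = 9.48.
Under uncorrelated errors the observed covariances equal the true-score covariances, so only the own-variance terms attenuate.
True-score variance = [0.55 + 0.66 + 0.84 + 0.66 + 0.85] + 4.48 = 3.56 + 4.48 = 8.04.
Reliability = 8.04 / 9.48 = 0.8481.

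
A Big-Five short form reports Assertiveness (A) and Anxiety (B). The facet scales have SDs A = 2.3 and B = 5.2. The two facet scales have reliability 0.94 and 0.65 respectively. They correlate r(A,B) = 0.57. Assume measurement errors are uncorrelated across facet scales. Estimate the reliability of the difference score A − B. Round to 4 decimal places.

Var(A−B) = 2.3² + 5.2² − 2·2.3·5.2·0.57 = 32.33 − 13.6344 = 18.6956.
Under uncorrelated errors the observed covariances equal the true-score covariances, so only the own-variance terms attenuate.
True-score variance = [2.3²·0.94 + 5.2²·0.65] − 13.6344 = 22.5486 − 13.6344 = 8.9142.
Reliability = 8.9142 / 18.6956 = 0.4768.

0.4768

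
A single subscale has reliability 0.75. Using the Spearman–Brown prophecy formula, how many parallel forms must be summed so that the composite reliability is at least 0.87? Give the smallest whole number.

k ≥ ρ*(1−ρ₁)/(ρ₁(1−ρ*)) = 0.87·0.25 / (0.75·0.13) = 2.231.
Smallest integer k = 3.

3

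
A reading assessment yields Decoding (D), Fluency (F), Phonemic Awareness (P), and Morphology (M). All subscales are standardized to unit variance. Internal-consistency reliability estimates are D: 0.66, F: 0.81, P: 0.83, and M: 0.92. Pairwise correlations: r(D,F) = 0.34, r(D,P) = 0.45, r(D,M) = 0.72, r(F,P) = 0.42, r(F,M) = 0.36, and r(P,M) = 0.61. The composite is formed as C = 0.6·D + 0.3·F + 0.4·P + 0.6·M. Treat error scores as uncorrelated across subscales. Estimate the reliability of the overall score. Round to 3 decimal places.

0.917

Var(C) = 0.6² + 0.3² + 0.4² + 0.6² + 2·[0.18·0.34 + 0.24·0.45 + 0.36·0.72 + 0.12·0.42 + 0.18·0.36 + 0.24·0.61] = 0.97 + 1.38 = 2.35.
With uncorrelated errors the cross-covariances are all true-score covariance, so they carry over unchanged; only the diagonal terms shrink to ρᵢσᵢ².
True-score variance = [0.6²·0.66 + 0.3²·0.81 + 0.4²·0.83 + 0.6²·0.92] + 1.38 = 0.7745 + 1.38 = 2.1545.
Reliability = 2.1545 / 2.35 = 0.917.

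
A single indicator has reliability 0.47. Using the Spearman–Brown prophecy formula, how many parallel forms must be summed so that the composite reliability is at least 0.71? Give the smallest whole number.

3

k ≥ ρ*(1−ρ₁)/(ρ₁(1−ρ*)) = 0.71·0.53 / (0.47·0.29) = 2.761.
Smallest integer k = 3.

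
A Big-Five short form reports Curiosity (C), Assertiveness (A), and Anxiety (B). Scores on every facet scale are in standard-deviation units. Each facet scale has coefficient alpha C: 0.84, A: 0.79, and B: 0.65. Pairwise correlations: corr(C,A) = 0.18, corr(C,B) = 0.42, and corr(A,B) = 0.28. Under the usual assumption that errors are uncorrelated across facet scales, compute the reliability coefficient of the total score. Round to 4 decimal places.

Var(C+A+B) = 3 + 2·[0.18 + 0.42 + 0.28] = 3 + 1.76 = 4.76.
Because errors are independent across components, Cov(Tᵢ,Tⱼ) = Cov(Xᵢ,Xⱼ); the off-diagonal part of the true-score variance is the same as above.
True-score variance = [0.84 + 0.79 + 0.65] + 1.76 = 2.28 + 1.76 = 4.04.
Reliability = 4.04 / 4.76 = 0.8487.

0.8487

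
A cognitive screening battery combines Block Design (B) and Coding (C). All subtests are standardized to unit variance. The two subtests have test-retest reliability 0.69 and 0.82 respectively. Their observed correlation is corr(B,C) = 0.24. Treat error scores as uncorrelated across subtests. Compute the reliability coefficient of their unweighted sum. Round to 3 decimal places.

0.802

Var(B+C) = 2 + 2·[0.24] = 2 + 0.48 = 2.48.
With uncorrelated errors the cross-covariances are all true-score covariance, so they carry over unchanged; only the diagonal terms shrink to ρᵢσᵢ².
True-score variance = [0.69 + 0.82] + 0.48 = 1.51 + 0.48 = 1.99.
Reliability = 1.99 / 2.48 = 0.802.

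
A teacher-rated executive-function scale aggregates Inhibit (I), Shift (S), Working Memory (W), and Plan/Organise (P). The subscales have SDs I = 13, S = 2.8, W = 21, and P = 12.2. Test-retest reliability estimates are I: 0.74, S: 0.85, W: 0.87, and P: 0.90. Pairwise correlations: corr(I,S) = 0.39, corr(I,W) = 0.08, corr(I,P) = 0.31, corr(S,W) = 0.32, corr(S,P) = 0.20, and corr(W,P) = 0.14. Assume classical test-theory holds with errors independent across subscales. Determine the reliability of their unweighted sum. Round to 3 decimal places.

0.889

Var(I+S+W+P) = 13² + 2.8² + 21² + 12.2² + 2·[13·2.8·0.39 + 13·21·0.08 + 13·12.2·0.31 + 2.8·21·0.32 + 2.8·12.2·0.20 + 21·12.2·0.14] = 766.68 + 293.436 = 1060.12.
Because errors are independent across components, Cov(Tᵢ,Tⱼ) = Cov(Xᵢ,Xⱼ); the off-diagonal part of the true-score variance is the same as above.
True-score variance = [13²·0.74 + 2.8²·0.85 + 21²·0.87 + 12.2²·0.90] + 293.436 = 649.35 + 293.436 = 942.786.
Reliability = 942.786 / 1060.12 = 0.889.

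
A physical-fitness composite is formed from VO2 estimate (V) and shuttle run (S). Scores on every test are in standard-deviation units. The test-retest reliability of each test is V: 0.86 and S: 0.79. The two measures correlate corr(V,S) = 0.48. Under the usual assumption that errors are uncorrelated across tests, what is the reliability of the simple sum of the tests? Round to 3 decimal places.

Var(V+S) = 2 + 2·[0.48] = 2 + 0.96 = 2.96.
Under uncorrelated errors the observed covariances equal the true-score covariances, so only the own-variance terms attenuate.
True-score variance = [0.86 + 0.79] + 0.96 = 1.65 + 0.96 = 2.61.
Reliability = 2.61 / 2.96 = 0.882.

0.882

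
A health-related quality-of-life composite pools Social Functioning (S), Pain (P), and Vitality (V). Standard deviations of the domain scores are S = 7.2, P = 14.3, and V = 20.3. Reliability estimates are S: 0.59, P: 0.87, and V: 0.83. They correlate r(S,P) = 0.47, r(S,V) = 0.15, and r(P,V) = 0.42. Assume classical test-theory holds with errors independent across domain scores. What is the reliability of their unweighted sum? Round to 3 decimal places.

0.888

Var(S+P+V) = 7.2² + 14.3² + 20.3² + 2·[7.2·14.3·0.47 + 7.2·20.3·0.15 + 14.3·20.3·0.42] = 668.42 + 384.474 = 1052.89.
Because errors are independent across components, Cov(Tᵢ,Tⱼ) = Cov(Xᵢ,Xⱼ); the off-diagonal part of the true-score variance is the same as above.
True-score variance = [7.2²·0.59 + 14.3²·0.87 + 20.3²·0.83] + 384.474 = 550.527 + 384.474 = 935.001.
Reliability = 935.001 / 1052.89 = 0.888.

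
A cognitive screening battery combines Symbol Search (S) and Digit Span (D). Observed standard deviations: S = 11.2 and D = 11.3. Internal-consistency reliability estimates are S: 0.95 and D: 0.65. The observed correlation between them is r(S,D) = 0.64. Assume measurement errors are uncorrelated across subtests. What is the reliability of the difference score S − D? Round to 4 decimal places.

Var(S−D) = 11.2² + 11.3² − 2·11.2·11.3·0.64 = 253.13 − 161.997 = 91.1332.
With uncorrelated errors the cross-covariances are all true-score covariance, so they carry over unchanged; only the diagonal terms shrink to ρᵢσᵢ².
True-score variance = [11.2²·0.95 + 11.3²·0.65] − 161.997 = 202.166 − 161.997 = 40.1697.
Reliability = 40.1697 / 91.1332 = 0.4408.

0.4408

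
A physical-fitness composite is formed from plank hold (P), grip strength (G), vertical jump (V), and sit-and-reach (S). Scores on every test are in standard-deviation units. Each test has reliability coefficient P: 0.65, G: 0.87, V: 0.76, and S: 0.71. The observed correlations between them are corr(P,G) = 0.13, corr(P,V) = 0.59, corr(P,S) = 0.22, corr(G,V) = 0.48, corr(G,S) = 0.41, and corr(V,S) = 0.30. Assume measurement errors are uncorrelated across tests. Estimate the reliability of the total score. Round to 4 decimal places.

Var(P+G+V+S) = 4 + 2·[0.13 + 0.59 + 0.22 + 0.48 + 0.41 + 0.30] = 4 + 4.26 = 8.26.
Because errors are independent across components, Cov(Tᵢ,Tⱼ) = Cov(Xᵢ,Xⱼ); the off-diagonal part of the true-score variance is the same as above.
True-score variance = [0.65 + 0.87 + 0.76 + 0.71] + 4.26 = 2.99 + 4.26 = 7.25.
Reliability = 7.25 / 8.26 = 0.8777.

0.8777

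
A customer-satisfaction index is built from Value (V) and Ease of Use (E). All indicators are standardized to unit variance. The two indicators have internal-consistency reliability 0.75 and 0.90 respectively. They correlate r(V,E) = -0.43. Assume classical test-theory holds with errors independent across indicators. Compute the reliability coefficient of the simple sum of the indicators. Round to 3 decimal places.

0.693

Var(V+E) = 2 + 2·[(-0.43)] = 2 − 0.86 = 1.14.
Because errors are independent across components, Cov(Tᵢ,Tⱼ) = Cov(Xᵢ,Xⱼ); the off-diagonal part of the true-score variance is the same as above.
True-score variance = [0.75 + 0.90] − 0.86 = 1.65 − 0.86 = 0.79.
Reliability = 0.79 / 1.14 = 0.693.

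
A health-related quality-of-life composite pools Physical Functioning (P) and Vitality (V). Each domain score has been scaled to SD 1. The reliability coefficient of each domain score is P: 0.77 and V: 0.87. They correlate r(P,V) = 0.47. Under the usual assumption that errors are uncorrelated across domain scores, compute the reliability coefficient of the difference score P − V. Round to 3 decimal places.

Var(P−V) = 1 + 1 − 2·0.47 = 2 − 0.94 = 1.06.
Under uncorrelated errors the observed covariances equal the true-score covariances, so only the own-variance terms attenuate.
True-score variance = [0.77 + 0.87] − 0.94 = 1.64 − 0.94 = 0.7.
Reliability = 0.7 / 1.06 = 0.660.

0.660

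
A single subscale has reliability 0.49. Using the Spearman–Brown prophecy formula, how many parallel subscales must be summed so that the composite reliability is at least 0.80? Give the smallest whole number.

k ≥ ρ*(1−ρ₁)/(ρ₁(1−ρ*)) = 0.80·0.51 / (0.49·0.20) = 4.163.
Smallest integer k = 5.

5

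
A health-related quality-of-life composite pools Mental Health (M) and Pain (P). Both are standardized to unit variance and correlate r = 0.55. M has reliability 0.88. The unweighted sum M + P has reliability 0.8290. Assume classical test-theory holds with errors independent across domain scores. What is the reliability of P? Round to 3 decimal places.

0.590

Var(M+P) = 2 + 2·0.55 = 3.100.
True-score variance = ρ_M + ρ_P + 2·0.55, so 0.8290 = (0.88 + ρ_P + 1.10) / 3.100.
ρ_P = 0.8290·3.100 − 0.88 − 1.10 = 0.590.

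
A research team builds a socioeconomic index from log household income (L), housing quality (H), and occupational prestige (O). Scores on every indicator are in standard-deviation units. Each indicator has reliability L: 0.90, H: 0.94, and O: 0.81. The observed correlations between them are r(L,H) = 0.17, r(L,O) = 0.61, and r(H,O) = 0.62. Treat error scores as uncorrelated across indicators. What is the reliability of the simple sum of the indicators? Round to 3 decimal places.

Var(L+H+O) = 3 + 2·[0.17 + 0.61 + 0.62] = 3 + 2.8 = 5.8.
Under uncorrelated errors the observed covariances equal the true-score covariances, so only the own-variance terms attenuate.
True-score variance = [0.90 + 0.94 + 0.81] + 2.8 = 2.65 + 2.8 = 5.45.
Reliability = 5.45 / 5.8 = 0.940.

0.940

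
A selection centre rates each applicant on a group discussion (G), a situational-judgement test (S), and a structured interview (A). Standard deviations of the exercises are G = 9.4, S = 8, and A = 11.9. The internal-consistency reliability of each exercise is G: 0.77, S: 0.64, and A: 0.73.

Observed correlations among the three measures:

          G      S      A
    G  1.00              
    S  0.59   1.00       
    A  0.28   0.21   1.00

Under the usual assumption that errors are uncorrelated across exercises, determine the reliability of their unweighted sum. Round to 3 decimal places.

Var(G+S+A) = 9.4² + 8² + 11.9² + 2·[9.4·8·0.59 + 9.4·11.9·0.28 + 8·11.9·0.21] = 293.97 + 191.362 = 485.332.
With uncorrelated errors the cross-covariances are all true-score covariance, so they carry over unchanged; only the diagonal terms shrink to ρᵢσᵢ².
True-score variance = [9.4²·0.77 + 8²·0.64 + 11.9²·0.73] + 191.362 = 212.373 + 191.362 = 403.734.
Reliability = 403.734 / 485.332 = 0.832.

0.832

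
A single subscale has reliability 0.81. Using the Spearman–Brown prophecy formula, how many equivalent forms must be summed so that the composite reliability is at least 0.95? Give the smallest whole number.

5

k ≥ ρ*(1−ρ₁)/(ρ₁(1−ρ*)) = 0.95·0.19 / (0.81·0.05) = 4.457.
Smallest integer k = 5.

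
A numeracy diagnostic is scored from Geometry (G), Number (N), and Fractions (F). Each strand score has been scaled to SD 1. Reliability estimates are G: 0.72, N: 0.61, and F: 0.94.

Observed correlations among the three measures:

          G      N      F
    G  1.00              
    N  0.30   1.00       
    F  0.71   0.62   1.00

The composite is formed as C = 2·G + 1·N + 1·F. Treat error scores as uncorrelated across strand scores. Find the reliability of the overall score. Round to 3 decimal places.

Var(C) = 2² + 1 + 1 + 2·[2·0.30 + 2·0.71 + 0.62] = 6 + 5.28 = 11.28.
Under uncorrelated errors the observed covariances equal the true-score covariances, so only the own-variance terms attenuate.
True-score variance = [2²·0.72 + 0.61 + 0.94] + 5.28 = 4.43 + 5.28 = 9.71.
Reliability = 9.71 / 11.28 = 0.861.

0.861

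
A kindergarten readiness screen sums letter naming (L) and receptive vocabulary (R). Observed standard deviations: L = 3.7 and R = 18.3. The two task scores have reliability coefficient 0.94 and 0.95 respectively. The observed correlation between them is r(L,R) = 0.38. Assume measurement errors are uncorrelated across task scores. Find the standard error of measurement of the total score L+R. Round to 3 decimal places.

4.191

Var(total) = 348.58 + 51.4596 = 400.04.
True-score variance = 331.014 + 51.4596 = 382.474, so reliability = 0.9561.
Error variance = 400.04 − 382.474 = 17.5659; SEM = √17.5659 = 4.191.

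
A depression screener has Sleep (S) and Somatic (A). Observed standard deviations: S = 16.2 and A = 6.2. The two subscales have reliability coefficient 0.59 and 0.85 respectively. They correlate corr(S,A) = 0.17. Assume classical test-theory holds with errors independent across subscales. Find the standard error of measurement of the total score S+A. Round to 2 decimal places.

10.65

Var(total) = 300.88 + 34.1496 = 335.03.
True-score variance = 187.514 + 34.1496 = 221.663, so reliability = 0.6616.
Error variance = 335.03 − 221.663 = 113.366; SEM = √113.366 = 10.65.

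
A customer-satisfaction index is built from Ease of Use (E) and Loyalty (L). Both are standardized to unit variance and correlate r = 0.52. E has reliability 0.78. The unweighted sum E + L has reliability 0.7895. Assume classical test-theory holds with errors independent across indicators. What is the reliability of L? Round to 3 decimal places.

Var(E+L) = 2 + 2·0.52 = 3.040.
True-score variance = ρ_E + ρ_L + 2·0.52, so 0.7895 = (0.78 + ρ_L + 1.04) / 3.040.
ρ_L = 0.7895·3.040 − 0.78 − 1.04 = 0.580.

0.580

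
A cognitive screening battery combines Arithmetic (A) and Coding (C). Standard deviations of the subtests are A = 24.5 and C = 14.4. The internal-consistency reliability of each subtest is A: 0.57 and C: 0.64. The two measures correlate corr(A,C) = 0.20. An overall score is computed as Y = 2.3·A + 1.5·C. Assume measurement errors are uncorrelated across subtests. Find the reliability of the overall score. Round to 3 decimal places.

Var(Y) = 2.3²·24.5² + 1.5²·14.4² + 2·[3.45·24.5·14.4·0.20] = 3641.88 + 486.864 = 4128.75.
Because errors are independent across components, Cov(Tᵢ,Tⱼ) = Cov(Xᵢ,Xⱼ); the off-diagonal part of the true-score variance is the same as above.
True-score variance = [2.3²·24.5²·0.57 + 1.5²·14.4²·0.64] + 486.864 = 2108.53 + 486.864 = 2595.4.
Reliability = 2595.4 / 4128.75 = 0.629.

0.629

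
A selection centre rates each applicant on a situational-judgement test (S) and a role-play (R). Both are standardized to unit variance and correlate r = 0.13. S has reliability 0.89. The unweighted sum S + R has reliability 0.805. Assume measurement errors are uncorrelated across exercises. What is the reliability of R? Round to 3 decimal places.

0.669

Var(S+R) = 2 + 2·0.13 = 2.260.
True-score variance = ρ_S + ρ_R + 2·0.13, so 0.805 = (0.89 + ρ_R + 0.26) / 2.260.
ρ_R = 0.805·2.260 − 0.89 − 0.26 = 0.669.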